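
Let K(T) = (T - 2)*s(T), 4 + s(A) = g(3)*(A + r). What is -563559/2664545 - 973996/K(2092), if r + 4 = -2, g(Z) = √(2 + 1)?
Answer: -76930424558083/363486830246683 - 253969457*√3/3410402435 ≈ -0.34063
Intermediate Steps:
g(Z) = √3
r = -6 (r = -4 - 2 = -6)
s(A) = -4 + √3*(-6 + A) (s(A) = -4 + √3*(A - 6) = -4 + √3*(-6 + A))
K(T) = (-2 + T)*(-4 - 6*√3 + T*√3) (K(T) = (T - 2)*(-4 - 6*√3 + T*√3) = (-2 + T)*(-4 - 6*√3 + T*√3))
-563559/2664545 - 973996/K(2092) = -563559/2664545 - 973996*(-1/((-2 + 2092)*(4 + 6*√3 - 1*2092*√3))) = -563559*1/2664545 - 973996*(-1/(2090*(4 + 6*√3 - 2092*√3))) = -563559/2664545 - 973996*(-1/(2090*(4 - 2086*√3))) = -563559/2664545 - 973996/(-8360 + 4359740*√3)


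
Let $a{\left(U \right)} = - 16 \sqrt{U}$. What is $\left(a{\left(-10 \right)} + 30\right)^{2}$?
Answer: $-1660 - 960 i \sqrt{10} \approx -1660.0 - 3035.8 i$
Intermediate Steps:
$\left(a{\left(-10 \right)} + 30\right)^{2} = \left(- 16 \sqrt{-10} + 30\right)^{2} = \left(- 16 i \sqrt{10} + 30\right)^{2} = \left(30 - 16 i \sqrt{10}\right)^{2}$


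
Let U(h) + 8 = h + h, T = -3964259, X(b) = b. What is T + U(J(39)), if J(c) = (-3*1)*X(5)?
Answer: -3964297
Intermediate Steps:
J(c) = -15 (J(c) = -3*1*5 = -3*5 = -15)
U(h) = -8 + 2*h (U(h) = -8 + (h + h) = -8 + 2*h)
T + U(J(39)) = -3964259 + (-8 + 2*(-15)) = -3964259 + (-8 - 30) = -3964259 - 38 = -3964297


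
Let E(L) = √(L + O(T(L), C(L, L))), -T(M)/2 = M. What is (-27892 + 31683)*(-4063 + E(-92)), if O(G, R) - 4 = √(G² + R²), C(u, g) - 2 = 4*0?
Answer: -15402833 + 3791*√(-88 + 2*√8465) ≈ -1.5366e+7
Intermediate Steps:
T(M) = -2*M
C(u, g) = 2 (C(u, g) = 2 + 4*0 = 2 + 0 = 2)
O(G, R) = 4 + √(G² + R²)
E(L) = √(4 + L + √(4 + 4*L²)) (E(L) = √(L + (4 + √((-2*L)² + 2²))) = √(L + (4 + √(4*L² + 4))) = √(L + (4 + √(4 + 4*L²))) = √(4 + L + √(4 + 4*L²)))
(-27892 + 31683)*(-4063 + E(-92)) = (-27892 + 31683)*(-4063 + √(4 - 92 + 2*√(1 + (-92)²))) = 3791*(-4063 + √(4 - 92 + 2*√(1 + 8464))) = 3791*(-4063 + √(4 - 92 + 2*√8465)) = 3791*(-4063 + √(-88 + 2*√8465)) = -15402833 + 3791*√(-88 + 2*√8465)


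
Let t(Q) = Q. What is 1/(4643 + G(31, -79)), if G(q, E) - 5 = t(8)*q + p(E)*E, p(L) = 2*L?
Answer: 1/17378 ≈ 5.7544e-5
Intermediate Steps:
G(q, E) = 5 + 2*E² + 8*q (G(q, E) = 5 + (8*q + (2*E)*E) = 5 + (8*q + 2*E²) = 5 + (2*E² + 8*q) = 5 + 2*E² + 8*q)
1/(4643 + G(31, -79)) = 1/(4643 + (5 + 2*(-79)² + 8*31)) = 1/(4643 + (5 + 2*6241 + 248)) = 1/(4643 + (5 + 12482 + 248)) = 1/(4643 + 12735) = 1/17378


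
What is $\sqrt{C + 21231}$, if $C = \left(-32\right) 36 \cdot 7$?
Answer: $3 \sqrt{1463} \approx 114.75$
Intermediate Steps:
$C = -8064$ ($C = \left(-1152\right) 7 = -8064$)
$\sqrt{C + 21231} = \sqrt{-8064 + 21231} = \sqrt{13167} = 3 \sqrt{1463}$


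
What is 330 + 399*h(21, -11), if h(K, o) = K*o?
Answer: -91839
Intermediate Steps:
330 + 399*h(21, -11) = 330 + 399*(21*(-11)) = 330 + 399*(-231) = 330 - 92169 = -91839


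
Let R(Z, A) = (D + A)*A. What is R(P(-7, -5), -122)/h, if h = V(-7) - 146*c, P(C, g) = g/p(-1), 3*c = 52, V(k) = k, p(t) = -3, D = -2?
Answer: -45384/7613 ≈ -5.9614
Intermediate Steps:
c = 52/3 (c = (⅓)*52 = 52/3 ≈ 17.333)
P(C, g) = -g/3 (P(C, g) = g/(-3) = g*(-⅓) = -g/3)
R(Z, A) = A*(-2 + A) (R(Z, A) = (-2 + A)*A = A*(-2 + A))
h = -7613/3 (h = -7 - 146*52/3 = -7 - 7592/3 = -7613/3 ≈ -2537.7)
R(P(-7, -5), -122)/h = (-122*(-2 - 122))/(-7613/3) = -122*(-124)*(-3/7613) = 15128*(-3/7613) = -45384/7613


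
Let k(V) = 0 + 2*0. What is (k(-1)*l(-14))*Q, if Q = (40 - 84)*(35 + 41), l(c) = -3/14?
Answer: 0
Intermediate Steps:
k(V) = 0 (k(V) = 0 + 0 = 0)
l(c) = -3/14 (l(c) = -3*1/14 = -3/14)
Q = -3344 (Q = -44*76 = -3344)
(k(-1)*l(-14))*Q = (0*(-3/14))*(-3344) = 0*(-3344) = 0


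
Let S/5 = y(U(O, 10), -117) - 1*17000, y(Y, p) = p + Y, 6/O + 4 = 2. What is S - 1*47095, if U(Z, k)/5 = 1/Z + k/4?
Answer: -795755/6 ≈ -1.3263e+5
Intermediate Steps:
O = -3 (O = 6/(-4 + 2) = 6/(-2) = 6*(-½) = -3)
U(Z, k) = 5/Z + 5*k/4 (U(Z, k) = 5*(1/Z + k/4) = 5/Z + 5*k/4)
y(Y, p) = Y + p
S = -513185/6 (S = 5*(((5/(-3) + (5/4)*10) - 117) - 1*17000) = 5*(((5*(-⅓) + 25/2) - 117) - 17000) = 5*(((-5/3 + 25/2) - 117) - 17000) = 5*((65/6 - 117) - 17000) = 5*(-637/6 - 17000) = 5*(-102637/6) = -513185/6 ≈ -85531.)
S - 1*47095 = -513185/6 - 1*47095 = -513185/6 - 47095 = -795755/6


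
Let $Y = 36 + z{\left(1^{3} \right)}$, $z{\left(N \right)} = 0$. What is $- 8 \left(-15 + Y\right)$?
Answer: $-168$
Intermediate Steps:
$Y = 36$ ($Y = 36 + 0 = 36$)
$- 8 \left(-15 + Y\right) = - 8 \left(-15 + 36\right) = \left(-8\right) 21 = -168$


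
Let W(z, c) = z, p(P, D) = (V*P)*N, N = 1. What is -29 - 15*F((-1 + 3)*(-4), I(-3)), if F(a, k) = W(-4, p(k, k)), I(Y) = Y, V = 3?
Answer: 31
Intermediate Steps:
p(P, D) = 3*P (p(P, D) = (3*P)*1 = 3*P)
F(a, k) = -4
-29 - 15*F((-1 + 3)*(-4), I(-3)) = -29 - 15*(-4) = -29 + 60 = 31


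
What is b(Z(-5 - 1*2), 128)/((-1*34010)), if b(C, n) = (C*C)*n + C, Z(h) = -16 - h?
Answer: -10359/34010 ≈ -0.30459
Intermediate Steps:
b(C, n) = C + n*C² (b(C, n) = C²*n + C = n*C² + C = C + n*C²)
b(Z(-5 - 1*2), 128)/((-1*34010)) = ((-16 - (-5 - 1*2))*(1 + (-16 - (-5 - 1*2))*128))/((-1*34010)) = ((-16 - (-5 - 2))*(1 + (-16 - (-5 - 2))*128))/(-34010) = ((-16 - 1*(-7))*(1 + (-16 - 1*(-7))*128))*(-1/34010) = ((-16 + 7)*(1 + (-16 + 7)*128))*(-1/34010) = -9*(1 - 9*128)*(-1/34010) = -9*(1 - 1152)*(-1/34010) = -9*(-1151)*(-1/34010) = 10359*(-1/34010) = -10359/34010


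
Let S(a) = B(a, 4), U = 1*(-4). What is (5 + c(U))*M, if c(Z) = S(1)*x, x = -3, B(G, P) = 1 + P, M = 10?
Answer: -100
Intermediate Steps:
U = -4
S(a) = 5 (S(a) = 1 + 4 = 5)
c(Z) = -15 (c(Z) = 5*(-3) = -15)
(5 + c(U))*M = (5 - 15)*10 = -10*10 = -100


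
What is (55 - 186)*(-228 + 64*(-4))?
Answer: 63404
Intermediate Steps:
(55 - 186)*(-228 + 64*(-4)) = -131*(-228 - 256) = -131*(-484) = 63404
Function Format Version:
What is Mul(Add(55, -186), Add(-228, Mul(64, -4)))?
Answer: 63404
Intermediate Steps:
Mul(Add(55, -186), Add(-228, Mul(64, -4))) = Mul(-131, Add(-228, -256)) = Mul(-131, -484) = 63404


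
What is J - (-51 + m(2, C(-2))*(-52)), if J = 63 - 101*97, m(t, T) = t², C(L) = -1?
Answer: -9475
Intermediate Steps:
J = -9734 (J = 63 - 9797 = -9734)
J - (-51 + m(2, C(-2))*(-52)) = -9734 - (-51 + 2²*(-52)) = -9734 - (-51 + 4*(-52)) = -9734 - (-51 - 208) = -9734 - 1*(-259) = -9734 + 259 = -9475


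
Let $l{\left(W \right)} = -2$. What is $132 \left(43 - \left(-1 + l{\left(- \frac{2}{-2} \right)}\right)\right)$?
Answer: $6072$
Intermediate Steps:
$132 \left(43 - \left(-1 + l{\left(- \frac{2}{-2} \right)}\right)\right) = 132 \left(43 + \left(1 - -2\right)\right) = 132 \left(43 + \left(1 + 2\right)\right) = 132 \left(43 + 3\right) = 132 \cdot 46 = 6072$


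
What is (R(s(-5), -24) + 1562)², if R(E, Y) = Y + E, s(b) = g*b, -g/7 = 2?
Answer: 2585664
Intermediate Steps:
g = -14 (g = -7*2 = -14)
s(b) = -14*b
R(E, Y) = E + Y
(R(s(-5), -24) + 1562)² = ((-14*(-5) - 24) + 1562)² = ((70 - 24) + 1562)² = (46 + 1562)² = 1608² = 2585664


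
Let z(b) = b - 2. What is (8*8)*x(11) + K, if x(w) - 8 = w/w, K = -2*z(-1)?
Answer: 582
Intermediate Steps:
z(b) = -2 + b
K = 6 (K = -2*(-2 - 1) = -2*(-3) = 6)
x(w) = 9 (x(w) = 8 + w/w = 8 + 1 = 9)
(8*8)*x(11) + K = (8*8)*9 + 6 = 64*9 + 6 = 576 + 6 = 582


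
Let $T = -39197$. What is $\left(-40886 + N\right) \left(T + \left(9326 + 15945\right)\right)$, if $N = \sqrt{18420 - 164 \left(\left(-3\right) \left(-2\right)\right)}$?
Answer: $569378436 - 27852 \sqrt{4359} \approx 5.6754 \cdot 10^{8}$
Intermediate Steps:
$N = 2 \sqrt{4359}$ ($N = \sqrt{18420 - 984} = \sqrt{17436} = 2 \sqrt{4359} \approx 132.05$)
$\left(-40886 + N\right) \left(T + \left(9326 + 15945\right)\right) = \left(-40886 + 2 \sqrt{4359}\right) \left(-39197 + \left(9326 + 15945\right)\right) = \left(-40886 + 2 \sqrt{4359}\right) \left(-39197 + 25271\right) = \left(-40886 + 2 \sqrt{4359}\right) \left(-13926\right) = 569378436 - 27852 \sqrt{4359}$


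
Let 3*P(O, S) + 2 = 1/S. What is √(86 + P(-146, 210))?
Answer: √3763270/210 ≈ 9.2377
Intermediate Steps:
P(O, S) = -⅔ + 1/(3*S)
√(86 + P(-146, 210)) = √(86 + (⅓)*(1 - 2*210)/210) = √(86 + (⅓)*(1/210)*(1 - 420)) = √(86 + (⅓)*(1/210)*(-419)) = √(86 - 419/630) = √(53761/630) = √3763270/210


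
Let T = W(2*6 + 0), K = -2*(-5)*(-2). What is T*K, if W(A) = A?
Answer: -240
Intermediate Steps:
K = -20 (K = 10*(-2) = -20)
T = 12 (T = 2*6 + 0 = 12 + 0 = 12)
T*K = 12*(-20) = -240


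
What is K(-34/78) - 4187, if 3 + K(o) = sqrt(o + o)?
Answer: -4190 + I*sqrt(1326)/39 ≈ -4190.0 + 0.9337*I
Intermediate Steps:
K(o) = -3 + sqrt(2)*sqrt(o) (K(o) = -3 + sqrt(o + o) = -3 + sqrt(2*o) = -3 + sqrt(2)*sqrt(o))
K(-34/78) - 4187 = (-3 + sqrt(2)*sqrt(-34/78)) - 4187 = (-3 + sqrt(2)*sqrt(-34*1/78)) - 4187 = (-3 + sqrt(2)*sqrt(-17/39)) - 4187 = (-3 + sqrt(2)*(I*sqrt(663)/39)) - 4187 = (-3 + I*sqrt(1326)/39) - 4187 = -4190 + I*sqrt(1326)/39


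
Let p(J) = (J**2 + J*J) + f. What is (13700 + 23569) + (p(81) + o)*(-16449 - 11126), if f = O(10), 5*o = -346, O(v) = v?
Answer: -360169441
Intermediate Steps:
o = -346/5 (o = (1/5)*(-346) = -346/5 ≈ -69.200)
f = 10
p(J) = 10 + 2*J**2 (p(J) = (J**2 + J*J) + 10 = (J**2 + J**2) + 10 = 2*J**2 + 10 = 10 + 2*J**2)
(13700 + 23569) + (p(81) + o)*(-16449 - 11126) = (13700 + 23569) + ((10 + 2*81**2) - 346/5)*(-16449 - 11126) = 37269 + ((10 + 2*6561) - 346/5)*(-27575) = 37269 + ((10 + 13122) - 346/5)*(-27575) = 37269 + (13132 - 346/5)*(-27575) = 37269 + (65314/5)*(-27575) = 37269 - 360206710 = -360169441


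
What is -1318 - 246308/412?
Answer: -197331/103 ≈ -1915.8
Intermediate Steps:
-1318 - 246308/412 = -1318 - 886*139/206 = -1318 - 61577/103 = -197331/103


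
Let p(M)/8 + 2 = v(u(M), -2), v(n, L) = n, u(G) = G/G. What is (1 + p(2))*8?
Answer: -56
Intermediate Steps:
u(G) = 1
p(M) = -8 (p(M) = -16 + 8*1 = -16 + 8 = -8)
(1 + p(2))*8 = (1 - 8)*8 = -7*8 = -56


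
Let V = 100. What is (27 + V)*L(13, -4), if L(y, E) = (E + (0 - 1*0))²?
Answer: 2032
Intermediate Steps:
L(y, E) = E² (L(y, E) = (E + (0 + 0))² = (E + 0)² = E²)
(27 + V)*L(13, -4) = (27 + 100)*(-4)² = 127*16 = 2032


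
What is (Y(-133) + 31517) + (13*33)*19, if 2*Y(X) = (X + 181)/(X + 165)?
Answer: 158675/4 ≈ 39669.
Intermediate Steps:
Y(X) = (181 + X)/(2*(165 + X)) (Y(X) = ((X + 181)/(X + 165))/2 = ((181 + X)/(165 + X))/2 = (181 + X)/(2*(165 + X)))
(Y(-133) + 31517) + (13*33)*19 = ((181 - 133)/(2*(165 - 133)) + 31517) + (13*33)*19 = ((½)*48/32 + 31517) + 429*19 = ((½)*(1/32)*48 + 31517) + 8151 = (¾ + 31517) + 8151 = 126071/4 + 8151 = 158675/4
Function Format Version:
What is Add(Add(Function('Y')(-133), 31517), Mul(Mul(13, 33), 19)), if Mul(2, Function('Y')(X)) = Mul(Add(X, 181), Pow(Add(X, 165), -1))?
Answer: Rational(158675, 4) ≈ 39669.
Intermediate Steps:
Function('Y')(X) = Mul(Rational(1, 2), Pow(Add(165, X), -1), Add(181, X)) (Function('Y')(X) = Mul(Rational(1, 2), Mul(Add(X, 181), Pow(Add(X, 165), -1))) = Mul(Rational(1, 2), Mul(Add(181, X), Pow(Add(165, X), -1))) = Mul(Rational(1, 2), Mul(Pow(Add(165, X), -1), Add(181, X))) = Mul(Rational(1, 2), Pow(Add(165, X), -1), Add(181, X)))
Add(Add(Function('Y')(-133), 31517), Mul(Mul(13, 33), 19)) = Add(Add(Mul(Rational(1, 2), Pow(Add(165, -133), -1), Add(181, -133)), 31517), Mul(Mul(13, 33), 19)) = Add(Add(Mul(Rational(1, 2), Pow(32, -1), 48), 31517), Mul(429, 19)) = Add(Add(Mul(Rational(1, 2), Rational(1, 32), 48), 31517), 8151) = Add(Add(Rational(3, 4), 31517), 8151) = Add(Rational(126071, 4), 8151) = Rational(158675, 4)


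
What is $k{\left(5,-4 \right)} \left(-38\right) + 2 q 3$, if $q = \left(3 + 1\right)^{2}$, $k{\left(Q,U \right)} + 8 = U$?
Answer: $552$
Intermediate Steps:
$k{\left(Q,U \right)} = -8 + U$
$q = 16$ ($q = 4^{2} = 16$)
$k{\left(5,-4 \right)} \left(-38\right) + 2 q 3 = \left(-8 - 4\right) \left(-38\right) + 2 \cdot 16 \cdot 3 = \left(-12\right) \left(-38\right) + 32 \cdot 3 = 456 + 96 = 552$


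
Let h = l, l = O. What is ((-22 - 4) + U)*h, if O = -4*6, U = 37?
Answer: -264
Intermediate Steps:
O = -24
l = -24
h = -24
((-22 - 4) + U)*h = ((-22 - 4) + 37)*(-24) = (-26 + 37)*(-24) = 11*(-24) = -264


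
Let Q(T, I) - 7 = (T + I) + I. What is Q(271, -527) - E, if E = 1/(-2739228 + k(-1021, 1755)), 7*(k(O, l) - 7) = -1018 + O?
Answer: -14881030729/19176586 ≈ -776.00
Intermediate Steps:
k(O, l) = -969/7 + O/7 (k(O, l) = 7 + (-1018 + O)/7 = 7 + (-1018/7 + O/7) = -969/7 + O/7)
Q(T, I) = 7 + T + 2*I (Q(T, I) = 7 + ((T + I) + I) = 7 + ((I + T) + I) = 7 + (T + 2*I) = 7 + T + 2*I)
E = -7/19176586 (E = 1/(-2739228 + (-969/7 + (⅐)*(-1021))) = 1/(-2739228 + (-969/7 - 1021/7)) = 1/(-2739228 - 1990/7) = 1/(-19176586/7) = -7/19176586 ≈ -3.6503e-7)
Q(271, -527) - E = (7 + 271 + 2*(-527)) - 1*(-7/19176586) = (7 + 271 - 1054) + 7/19176586 = -776 + 7/19176586 = -14881030729/19176586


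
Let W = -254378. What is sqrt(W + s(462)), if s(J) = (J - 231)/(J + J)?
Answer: I*sqrt(1017511)/2 ≈ 504.36*I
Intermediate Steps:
s(J) = (-231 + J)/(2*J) (s(J) = (-231 + J)/((2*J)) = (-231 + J)*(1/(2*J)) = (-231 + J)/(2*J))
sqrt(W + s(462)) = sqrt(-254378 + (1/2)*(-231 + 462)/462) = sqrt(-254378 + (1/2)*(1/462)*231) = sqrt(-254378 + 1/4) = sqrt(-1017511/4) = I*sqrt(1017511)/2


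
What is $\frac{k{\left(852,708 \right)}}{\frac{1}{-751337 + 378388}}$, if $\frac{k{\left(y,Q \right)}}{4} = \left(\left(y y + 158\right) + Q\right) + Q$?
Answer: $-1085248770488$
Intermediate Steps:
$k{\left(y,Q \right)} = 632 + 4 y^{2} + 8 Q$ ($k{\left(y,Q \right)} = 4 \left(\left(\left(y y + 158\right) + Q\right) + Q\right) = 4 \left(\left(\left(y^{2} + 158\right) + Q\right) + Q\right) = 4 \left(\left(\left(158 + y^{2}\right) + Q\right) + Q\right) = 4 \left(\left(158 + Q + y^{2}\right) + Q\right) = 4 \left(158 + y^{2} + 2 Q\right) = 632 + 4 y^{2} + 8 Q$)
$\frac{k{\left(852,708 \right)}}{\frac{1}{-751337 + 378388}} = \frac{632 + 4 \cdot 852^{2} + 8 \cdot 708}{\frac{1}{-751337 + 378388}} = \frac{632 + 4 \cdot 725904 + 5664}{\frac{1}{-372949}} = \frac{632 + 2903616 + 5664}{- \frac{1}{372949}} = 2909912 \left(-372949\right) = -1085248770488$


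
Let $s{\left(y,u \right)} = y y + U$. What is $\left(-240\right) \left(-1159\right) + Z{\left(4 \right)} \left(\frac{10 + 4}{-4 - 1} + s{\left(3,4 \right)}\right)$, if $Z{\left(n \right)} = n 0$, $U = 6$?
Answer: $278160$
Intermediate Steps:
$Z{\left(n \right)} = 0$
$s{\left(y,u \right)} = 6 + y^{2}$ ($s{\left(y,u \right)} = y y + 6 = y^{2} + 6 = 6 + y^{2}$)
$\left(-240\right) \left(-1159\right) + Z{\left(4 \right)} \left(\frac{10 + 4}{-4 - 1} + s{\left(3,4 \right)}\right) = \left(-240\right) \left(-1159\right) + 0 \left(\frac{10 + 4}{-4 - 1} + \left(6 + 3^{2}\right)\right) = 278160 + 0 \left(\frac{14}{-5} + \left(6 + 9\right)\right) = 278160 + 0 \left(14 \left(- \frac{1}{5}\right) + 15\right) = 278160 + 0 \left(- \frac{14}{5} + 15\right) = 278160 + 0 \cdot \frac{61}{5} = 278160 + 0 = 278160$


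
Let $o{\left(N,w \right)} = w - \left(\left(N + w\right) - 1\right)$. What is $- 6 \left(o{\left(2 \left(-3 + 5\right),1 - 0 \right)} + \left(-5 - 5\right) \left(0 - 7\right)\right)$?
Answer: $-402$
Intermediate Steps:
$o{\left(N,w \right)} = 1 - N$ ($o{\left(N,w \right)} = w - \left(-1 + N + w\right) = 1 - N$)
$- 6 \left(o{\left(2 \left(-3 + 5\right),1 - 0 \right)} + \left(-5 - 5\right) \left(0 - 7\right)\right) = - 6 \left(\left(1 - 2 \left(-3 + 5\right)\right) + \left(-5 - 5\right) \left(0 - 7\right)\right) = - 6 \left(\left(1 - 2 \cdot 2\right) - -70\right) = - 6 \left(\left(1 - 4\right) + 70\right) = - 6 \left(-3 + 70\right) = \left(-6\right) 67 = -402$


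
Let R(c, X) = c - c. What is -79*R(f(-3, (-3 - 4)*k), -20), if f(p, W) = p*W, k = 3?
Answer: 0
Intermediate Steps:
f(p, W) = W*p
R(c, X) = 0
-79*R(f(-3, (-3 - 4)*k), -20) = -79*0 = 0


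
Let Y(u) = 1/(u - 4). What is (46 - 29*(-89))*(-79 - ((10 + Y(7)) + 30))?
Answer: -940466/3 ≈ -3.1349e+5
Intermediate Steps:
Y(u) = 1/(-4 + u)
(46 - 29*(-89))*(-79 - ((10 + Y(7)) + 30)) = (46 - 29*(-89))*(-79 - ((10 + 1/(-4 + 7)) + 30)) = (46 + 2581)*(-79 - ((10 + 1/3) + 30)) = 2627*(-79 - ((10 + ⅓) + 30)) = 2627*(-79 - (31/3 + 30)) = 2627*(-79 - 1*121/3) = 2627*(-79 - 121/3) = 2627*(-358/3) = -940466/3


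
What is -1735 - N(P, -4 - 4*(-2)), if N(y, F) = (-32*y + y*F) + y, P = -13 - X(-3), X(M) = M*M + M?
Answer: -2248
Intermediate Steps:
X(M) = M + M² (X(M) = M² + M = M + M²)
P = -19 (P = -13 - (-3)*(1 - 3) = -13 - (-3)*(-2) = -13 - 1*6 = -13 - 6 = -19)
N(y, F) = -31*y + F*y (N(y, F) = (-32*y + F*y) + y = -31*y + F*y)
-1735 - N(P, -4 - 4*(-2)) = -1735 - (-19)*(-31 + (-4 - 4*(-2))) = -1735 - (-19)*(-31 + (-4 + 8)) = -1735 - (-19)*(-31 + 4) = -1735 - (-19)*(-27) = -1735 - 1*513 = -1735 - 513 = -2248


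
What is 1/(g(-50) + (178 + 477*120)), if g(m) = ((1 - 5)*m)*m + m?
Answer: 1/47368 ≈ 2.1111e-5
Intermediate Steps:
g(m) = m - 4*m**2 (g(m) = (-4*m)*m + m = -4*m**2 + m = m - 4*m**2)
1/(g(-50) + (178 + 477*120)) = 1/(-50*(1 - 4*(-50)) + (178 + 477*120)) = 1/(-50*(1 + 200) + (178 + 57240)) = 1/(-50*201 + 57418) = 1/(-10050 + 57418) = 1/47368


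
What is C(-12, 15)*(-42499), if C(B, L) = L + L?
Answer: -1274970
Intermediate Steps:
C(B, L) = 2*L
C(-12, 15)*(-42499) = (2*15)*(-42499) = 30*(-42499) = -1274970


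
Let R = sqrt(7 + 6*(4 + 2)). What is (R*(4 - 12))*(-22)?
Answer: 176*sqrt(43) ≈ 1154.1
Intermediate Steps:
R = sqrt(43) (R = sqrt(7 + 6*6) = sqrt(7 + 36) = sqrt(43) ≈ 6.5574)
(R*(4 - 12))*(-22) = (sqrt(43)*(4 - 12))*(-22) = (sqrt(43)*(-8))*(-22) = -8*sqrt(43)*(-22) = 176*sqrt(43)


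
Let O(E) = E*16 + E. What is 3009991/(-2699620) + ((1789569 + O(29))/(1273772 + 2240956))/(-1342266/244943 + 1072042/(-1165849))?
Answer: -14795239444313057754823/12385577456752652777856 ≈ -1.1946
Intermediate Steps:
O(E) = 17*E (O(E) = 16*E + E = 17*E)
3009991/(-2699620) + ((1789569 + O(29))/(1273772 + 2240956))/(-1342266/244943 + 1072042/(-1165849)) = 3009991/(-2699620) + ((1789569 + 17*29)/(1273772 + 2240956))/(-1342266/244943 + 1072042/(-1165849)) = 3009991*(-1/2699620) + ((1789569 + 493)/3514728)/(-1342266*1/244943 + 1072042*(-1/1165849)) = -3009991/2699620 + (1790062*(1/3514728))/(-1342266/244943 - 1072042/1165849) = -3009991/2699620 + 895031/(1757364*(-1827468657440/285566551607)) = -3009991/2699620 + (895031/1757364)*(-285566551607/1827468657440) = -3009991/2699620 - 255590916251364817/3211527629713388160 = -14795239444313057754823/12385577456752652777856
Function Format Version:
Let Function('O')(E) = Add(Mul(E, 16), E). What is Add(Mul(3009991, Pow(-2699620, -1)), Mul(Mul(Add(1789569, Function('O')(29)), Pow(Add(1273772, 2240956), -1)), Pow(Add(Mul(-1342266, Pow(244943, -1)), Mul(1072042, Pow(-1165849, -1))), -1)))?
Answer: Rational(-14795239444313057754823, 12385577456752652777856) ≈ -1.1946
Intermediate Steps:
Function('O')(E) = Mul(17, E) (Function('O')(E) = Add(Mul(16, E), E) = Mul(17, E))
Add(Mul(3009991, Pow(-2699620, -1)), Mul(Mul(Add(1789569, Function('O')(29)), Pow(Add(1273772, 2240956), -1)), Pow(Add(Mul(-1342266, Pow(244943, -1)), Mul(1072042, Pow(-1165849, -1))), -1))) = Add(Mul(3009991, Pow(-2699620, -1)), Mul(Mul(Add(1789569, Mul(17, 29)), Pow(Add(1273772, 2240956), -1)), Pow(Add(Mul(-1342266, Pow(244943, -1)), Mul(1072042, Pow(-1165849, -1))), -1))) = Add(Mul(3009991, Rational(-1, 2699620)), Mul(Mul(Add(1789569, 493), Pow(3514728, -1)), Pow(Add(Mul(-1342266, Rational(1, 244943)), Mul(1072042, Rational(-1, 1165849))), -1))) = Add(Rational(-3009991, 2699620), Mul(Mul(1790062, Rational(1, 3514728)), Pow(Add(Rational(-1342266, 244943), Rational(-1072042, 1165849)), -1))) = Add(Rational(-3009991, 2699620), Mul(Rational(895031, 1757364), Pow(Rational(-1827468657440, 285566551607), -1))) = Add(Rational(-3009991, 2699620), Mul(Rational(895031, 1757364), Rational(-285566551607, 1827468657440))) = Add(Rational(-3009991, 2699620), Rational(-255590916251364817, 3211527629713388160)) = Rational(-14795239444313057754823, 12385577456752652777856)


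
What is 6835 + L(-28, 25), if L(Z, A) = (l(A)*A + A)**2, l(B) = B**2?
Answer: 244929335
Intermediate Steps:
L(Z, A) = (A + A**3)**2 (L(Z, A) = (A**2*A + A)**2 = (A**3 + A)**2 = (A + A**3)**2)
6835 + L(-28, 25) = 6835 + 25**2*(1 + 25**2)**2 = 6835 + 625*(1 + 625)**2 = 6835 + 625*626**2 = 6835 + 625*391876 = 6835 + 244922500 = 244929335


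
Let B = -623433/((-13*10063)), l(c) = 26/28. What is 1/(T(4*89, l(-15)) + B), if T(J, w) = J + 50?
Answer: 130819/53735947 ≈ 0.0024345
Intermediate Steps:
l(c) = 13/14 (l(c) = 26*(1/28) = 13/14)
T(J, w) = 50 + J
B = 623433/130819 (B = -623433/(-130819) = -623433*(-1/130819) = 623433/130819 ≈ 4.7656)
1/(T(4*89, l(-15)) + B) = 1/((50 + 4*89) + 623433/130819) = 1/((50 + 356) + 623433/130819) = 1/(406 + 623433/130819) = 1/(53735947/130819) = 130819/53735947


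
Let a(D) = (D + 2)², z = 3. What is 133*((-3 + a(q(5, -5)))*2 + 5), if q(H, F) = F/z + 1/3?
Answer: -133/9 ≈ -14.778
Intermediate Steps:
q(H, F) = ⅓ + F/3 (q(H, F) = F/3 + 1/3 = F*(⅓) + 1*(⅓) = F/3 + ⅓ = ⅓ + F/3)
a(D) = (2 + D)²
133*((-3 + a(q(5, -5)))*2 + 5) = 133*((-3 + (2 + (⅓ + (⅓)*(-5)))²)*2 + 5) = 133*((-3 + (2 + (⅓ - 5/3))²)*2 + 5) = 133*((-3 + (2 - 4/3)²)*2 + 5) = 133*((-3 + (⅔)²)*2 + 5) = 133*((-3 + 4/9)*2 + 5) = 133*(-23/9*2 + 5) = 133*(-46/9 + 5) = 133*(-⅑) = -133/9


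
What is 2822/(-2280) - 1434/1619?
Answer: -3919169/1845660 ≈ -2.1235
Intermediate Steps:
2822/(-2280) - 1434/1619 = 2822*(-1/2280) - 1434*1/1619 = -1411/1140 - 1434/1619 = -3919169/1845660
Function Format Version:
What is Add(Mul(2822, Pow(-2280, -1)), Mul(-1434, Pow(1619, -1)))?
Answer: Rational(-3919169, 1845660) ≈ -2.1235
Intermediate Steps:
Add(Mul(2822, Pow(-2280, -1)), Mul(-1434, Pow(1619, -1))) = Add(Mul(2822, Rational(-1, 2280)), Mul(-1434, Rational(1, 1619))) = Add(Rational(-1411, 1140), Rational(-1434, 1619)) = Rational(-3919169, 1845660)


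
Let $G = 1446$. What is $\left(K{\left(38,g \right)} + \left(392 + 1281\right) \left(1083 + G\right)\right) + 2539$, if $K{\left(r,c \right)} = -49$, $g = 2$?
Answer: $4233507$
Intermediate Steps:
$\left(K{\left(38,g \right)} + \left(392 + 1281\right) \left(1083 + G\right)\right) + 2539 = \left(-49 + \left(392 + 1281\right) \left(1083 + 1446\right)\right) + 2539 = \left(-49 + 1673 \cdot 2529\right) + 2539 = \left(-49 + 4231017\right) + 2539 = 4230968 + 2539 = 4233507$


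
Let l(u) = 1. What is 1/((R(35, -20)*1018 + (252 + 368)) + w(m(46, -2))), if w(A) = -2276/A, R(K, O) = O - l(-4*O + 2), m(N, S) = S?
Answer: -1/19620 ≈ -5.0968e-5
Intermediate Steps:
R(K, O) = -1 + O (R(K, O) = O - 1*1 = O - 1 = -1 + O)
1/((R(35, -20)*1018 + (252 + 368)) + w(m(46, -2))) = 1/(((-1 - 20)*1018 + (252 + 368)) - 2276/(-2)) = 1/((-21*1018 + 620) - 2276*(-1/2)) = 1/((-21378 + 620) + 1138) = 1/(-20758 + 1138) = 1/(-19620) = -1/19620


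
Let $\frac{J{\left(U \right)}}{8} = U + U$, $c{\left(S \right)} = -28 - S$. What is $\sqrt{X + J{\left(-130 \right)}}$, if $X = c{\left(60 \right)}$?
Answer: $2 i \sqrt{542} \approx 46.562 i$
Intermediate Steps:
$J{\left(U \right)} = 16 U$ ($J{\left(U \right)} = 8 \left(U + U\right) = 8 \cdot 2 U = 16 U$)
$X = -88$ ($X = -28 - 60 = -88$)
$\sqrt{X + J{\left(-130 \right)}} = \sqrt{-88 + 16 \left(-130\right)} = \sqrt{-88 - 2080} = \sqrt{-2168} = 2 i \sqrt{542}$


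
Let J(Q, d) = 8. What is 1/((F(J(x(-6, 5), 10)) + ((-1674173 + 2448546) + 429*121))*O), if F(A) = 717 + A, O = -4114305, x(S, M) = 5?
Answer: -1/3402559035135 ≈ -2.9390e-13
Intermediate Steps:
1/((F(J(x(-6, 5), 10)) + ((-1674173 + 2448546) + 429*121))*O) = 1/(((717 + 8) + ((-1674173 + 2448546) + 429*121))*(-4114305)) = -1/4114305/(725 + (774373 + 51909)) = -1/4114305/(725 + 826282) = -1/4114305/827007 = (1/827007)*(-1/4114305) = -1/3402559035135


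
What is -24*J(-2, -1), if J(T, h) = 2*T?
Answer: 96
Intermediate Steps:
-24*J(-2, -1) = -48*(-2) = -24*(-4) = 96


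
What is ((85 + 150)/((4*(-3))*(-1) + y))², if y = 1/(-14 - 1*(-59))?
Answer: 111830625/292681 ≈ 382.09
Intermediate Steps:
y = 1/45 (y = 1/(-14 + 59) = 1/45 ≈ 0.022222)
((85 + 150)/((4*(-3))*(-1) + y))² = ((85 + 150)/((4*(-3))*(-1) + 1/45))² = (235/(-12*(-1) + 1/45))² = (235/(12 + 1/45))² = (235/(541/45))² = (235*(45/541))² = (10575/541)² = 111830625/292681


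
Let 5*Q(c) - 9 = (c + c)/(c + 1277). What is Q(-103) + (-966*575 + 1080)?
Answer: -325414154/587 ≈ -5.5437e+5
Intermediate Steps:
Q(c) = 9/5 + 2*c/(5*(1277 + c)) (Q(c) = 9/5 + ((c + c)/(c + 1277))/5 = 9/5 + ((2*c)/(1277 + c))/5 = 9/5 + (2*c/(1277 + c))/5 = 9/5 + 2*c/(5*(1277 + c)))
Q(-103) + (-966*575 + 1080) = (11493 + 11*(-103))/(5*(1277 - 103)) + (-966*575 + 1080) = (1/5)*(11493 - 1133)/1174 + (-555450 + 1080) = (1/5)*(1/1174)*10360 - 554370 = 1036/587 - 554370 = -325414154/587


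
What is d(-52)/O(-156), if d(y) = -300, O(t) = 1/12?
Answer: -3600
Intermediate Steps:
O(t) = 1/12
d(-52)/O(-156) = -300/1/12 = -300*12 = -3600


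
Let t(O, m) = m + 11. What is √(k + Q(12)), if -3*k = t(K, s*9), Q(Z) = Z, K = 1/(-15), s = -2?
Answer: √129/3 ≈ 3.7859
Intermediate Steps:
K = -1/15 ≈ -0.066667
t(O, m) = 11 + m
k = 7/3 (k = -(11 - 2*9)/3 = -(11 - 18)/3 = -⅓*(-7) = 7/3 ≈ 2.3333)
√(k + Q(12)) = √(7/3 + 12) = √(43/3) = √129/3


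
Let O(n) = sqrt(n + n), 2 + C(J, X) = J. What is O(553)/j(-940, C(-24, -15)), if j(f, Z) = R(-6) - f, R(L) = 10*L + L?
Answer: sqrt(1106)/874 ≈ 0.038051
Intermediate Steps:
R(L) = 11*L
C(J, X) = -2 + J
j(f, Z) = -66 - f (j(f, Z) = 11*(-6) - f = -66 - f)
O(n) = sqrt(2)*sqrt(n) (O(n) = sqrt(2*n) = sqrt(2)*sqrt(n))
O(553)/j(-940, C(-24, -15)) = (sqrt(2)*sqrt(553))/(-66 - 1*(-940)) = sqrt(1106)/(-66 + 940) = sqrt(1106)/874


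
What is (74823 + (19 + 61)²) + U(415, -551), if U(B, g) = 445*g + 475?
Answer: -163497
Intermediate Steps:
U(B, g) = 475 + 445*g
(74823 + (19 + 61)²) + U(415, -551) = (74823 + (19 + 61)²) + (475 + 445*(-551)) = (74823 + 80²) + (475 - 245195) = (74823 + 6400) - 244720 = 81223 - 244720 = -163497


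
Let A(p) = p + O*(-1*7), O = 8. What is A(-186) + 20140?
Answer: 19898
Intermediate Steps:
A(p) = -56 + p (A(p) = p + 8*(-1*7) = p + 8*(-7) = p - 56 = -56 + p)
A(-186) + 20140 = (-56 - 186) + 20140 = -242 + 20140 = 19898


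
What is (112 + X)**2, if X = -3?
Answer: 11881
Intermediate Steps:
(112 + X)**2 = (112 - 3)**2 = 109**2 = 11881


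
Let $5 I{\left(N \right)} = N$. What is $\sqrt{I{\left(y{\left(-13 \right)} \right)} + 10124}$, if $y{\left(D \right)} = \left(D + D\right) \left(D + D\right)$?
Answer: $\frac{4 \sqrt{16030}}{5} \approx 101.29$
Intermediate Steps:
$y{\left(D \right)} = 4 D^{2}$ ($y{\left(D \right)} = 2 D 2 D = 4 D^{2}$)
$I{\left(N \right)} = \frac{N}{5}$
$\sqrt{I{\left(y{\left(-13 \right)} \right)} + 10124} = \sqrt{\frac{4 \left(-13\right)^{2}}{5} + 10124} = \sqrt{\frac{4 \cdot 169}{5} + 10124} = \sqrt{\frac{1}{5} \cdot 676 + 10124} = \sqrt{\frac{676}{5} + 10124} = \sqrt{\frac{51296}{5}} = \frac{4 \sqrt{16030}}{5}$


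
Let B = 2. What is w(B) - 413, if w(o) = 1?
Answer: -412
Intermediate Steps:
w(B) - 413 = 1 - 413 = -412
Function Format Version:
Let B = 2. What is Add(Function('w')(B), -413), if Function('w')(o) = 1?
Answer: -412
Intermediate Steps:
Add(Function('w')(B), -413) = Add(1, -413) = -412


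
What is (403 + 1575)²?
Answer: 3912484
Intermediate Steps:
(403 + 1575)² = 1978² = 3912484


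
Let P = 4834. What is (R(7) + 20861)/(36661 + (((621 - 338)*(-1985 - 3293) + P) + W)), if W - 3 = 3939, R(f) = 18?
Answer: -20879/1448237 ≈ -0.014417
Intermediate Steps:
W = 3942 (W = 3 + 3939 = 3942)
(R(7) + 20861)/(36661 + (((621 - 338)*(-1985 - 3293) + P) + W)) = (18 + 20861)/(36661 + (((621 - 338)*(-1985 - 3293) + 4834) + 3942)) = 20879/(36661 + ((283*(-5278) + 4834) + 3942)) = 20879/(36661 + ((-1493674 + 4834) + 3942)) = 20879/(36661 + (-1488840 + 3942)) = 20879/(36661 - 1484898) = 20879/(-1448237) = 20879*(-1/1448237) = -20879/1448237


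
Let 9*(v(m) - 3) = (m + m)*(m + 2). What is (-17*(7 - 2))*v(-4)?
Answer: -3655/9 ≈ -406.11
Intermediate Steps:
v(m) = 3 + 2*m*(2 + m)/9 (v(m) = 3 + ((m + m)*(m + 2))/9 = 3 + ((2*m)*(2 + m))/9 = 3 + (2*m*(2 + m))/9 = 3 + 2*m*(2 + m)/9)
(-17*(7 - 2))*v(-4) = (-17*(7 - 2))*(3 + (2/9)*(-4)**2 + (4/9)*(-4)) = (-17*5)*(3 + (2/9)*16 - 16/9) = -85*(3 + 32/9 - 16/9) = -85*43/9 = -3655/9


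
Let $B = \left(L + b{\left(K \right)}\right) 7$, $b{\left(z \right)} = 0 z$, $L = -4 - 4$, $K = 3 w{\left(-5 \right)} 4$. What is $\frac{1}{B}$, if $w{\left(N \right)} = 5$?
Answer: $- \frac{1}{56} \approx -0.017857$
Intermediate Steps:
$K = 60$ ($K = 3 \cdot 5 \cdot 4 = 15 \cdot 4 = 60$)
$L = -8$ ($L = -4 - 4 = -8$)
$b{\left(z \right)} = 0$
$B = -56$ ($B = \left(-8 + 0\right) 7 = \left(-8\right) 7 = -56$)
$\frac{1}{B} = \frac{1}{-56} = - \frac{1}{56}$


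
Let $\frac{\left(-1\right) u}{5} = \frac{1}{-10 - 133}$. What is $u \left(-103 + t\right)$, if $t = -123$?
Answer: $- \frac{1130}{143} \approx -7.9021$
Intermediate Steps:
$u = \frac{5}{143}$ ($u = - \frac{5}{-10 - 133} = - \frac{5}{-143} = \left(-5\right) \left(- \frac{1}{143}\right) = \frac{5}{143} \approx 0.034965$)
$u \left(-103 + t\right) = \frac{5 \left(-103 - 123\right)}{143} = \frac{5}{143} \left(-226\right) = - \frac{1130}{143}$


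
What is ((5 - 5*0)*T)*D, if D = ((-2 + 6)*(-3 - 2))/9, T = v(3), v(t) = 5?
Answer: -500/9 ≈ -55.556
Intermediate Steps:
T = 5
D = -20/9 (D = (4*(-5))*(⅑) = -20*⅑ = -20/9 ≈ -2.2222)
((5 - 5*0)*T)*D = ((5 - 5*0)*5)*(-20/9) = ((5 + 0)*5)*(-20/9) = (5*5)*(-20/9) = 25*(-20/9) = -500/9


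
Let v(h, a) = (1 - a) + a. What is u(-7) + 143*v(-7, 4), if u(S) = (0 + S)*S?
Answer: 192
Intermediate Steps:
v(h, a) = 1
u(S) = S**2 (u(S) = S*S = S**2)
u(-7) + 143*v(-7, 4) = (-7)**2 + 143*1 = 49 + 143 = 192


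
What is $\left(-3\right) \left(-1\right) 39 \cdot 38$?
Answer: $4446$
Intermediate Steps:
$\left(-3\right) \left(-1\right) 39 \cdot 38 = 3 \cdot 39 \cdot 38 = 117 \cdot 38 = 4446$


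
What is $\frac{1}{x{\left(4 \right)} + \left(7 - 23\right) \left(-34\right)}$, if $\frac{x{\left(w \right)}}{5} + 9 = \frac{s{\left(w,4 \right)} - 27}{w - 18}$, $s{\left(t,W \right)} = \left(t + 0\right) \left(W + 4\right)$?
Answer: $\frac{14}{6961} \approx 0.0020112$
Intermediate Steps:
$s{\left(t,W \right)} = t \left(4 + W\right)$
$x{\left(w \right)} = -45 + \frac{5 \left(-27 + 8 w\right)}{-18 + w}$ ($x{\left(w \right)} = -45 + 5 \frac{w \left(4 + 4\right) - 27}{w - 18} = -45 + 5 \frac{w 8 - 27}{-18 + w} = -45 + 5 \frac{8 w - 27}{-18 + w} = -45 + 5 \frac{-27 + 8 w}{-18 + w} = -45 + \frac{5 \left(-27 + 8 w\right)}{-18 + w}$)
$\frac{1}{x{\left(4 \right)} + \left(7 - 23\right) \left(-34\right)} = \frac{1}{\frac{5 \left(135 - 4\right)}{-18 + 4} + \left(7 - 23\right) \left(-34\right)} = \frac{1}{\frac{5 \left(135 - 4\right)}{-14} - -544} = \frac{1}{5 \left(- \frac{1}{14}\right) 131 + 544} = \frac{1}{- \frac{655}{14} + 544} = \frac{1}{\frac{6961}{14}} = \frac{14}{6961}$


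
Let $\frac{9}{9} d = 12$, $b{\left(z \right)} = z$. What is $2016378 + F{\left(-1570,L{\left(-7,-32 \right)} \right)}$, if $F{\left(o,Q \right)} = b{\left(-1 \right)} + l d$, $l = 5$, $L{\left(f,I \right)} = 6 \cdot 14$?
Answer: $2016437$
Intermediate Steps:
$L{\left(f,I \right)} = 84$
$d = 12$
$F{\left(o,Q \right)} = 59$ ($F{\left(o,Q \right)} = -1 + 5 \cdot 12 = -1 + 60 = 59$)
$2016378 + F{\left(-1570,L{\left(-7,-32 \right)} \right)} = 2016378 + 59 = 2016437$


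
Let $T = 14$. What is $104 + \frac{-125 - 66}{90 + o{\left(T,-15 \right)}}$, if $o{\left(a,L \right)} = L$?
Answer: $\frac{7609}{75} \approx 101.45$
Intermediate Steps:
$104 + \frac{-125 - 66}{90 + o{\left(T,-15 \right)}} = 104 + \frac{-125 - 66}{90 - 15} = 104 - \frac{191}{75} = \frac{7609}{75}$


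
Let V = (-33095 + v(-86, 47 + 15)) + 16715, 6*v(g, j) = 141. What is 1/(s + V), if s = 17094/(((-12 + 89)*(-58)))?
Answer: -58/948899 ≈ -6.1124e-5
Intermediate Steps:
v(g, j) = 47/2 (v(g, j) = (1/6)*141 = 47/2)
V = -32713/2 (V = (-33095 + 47/2) + 16715 = -66143/2 + 16715 = -32713/2 ≈ -16357.)
s = -111/29 (s = 17094/((77*(-58))) = 17094/(-4466) = 17094*(-1/4466) = -111/29 ≈ -3.8276)
1/(s + V) = 1/(-111/29 - 32713/2) = 1/(-948899/58) = -58/948899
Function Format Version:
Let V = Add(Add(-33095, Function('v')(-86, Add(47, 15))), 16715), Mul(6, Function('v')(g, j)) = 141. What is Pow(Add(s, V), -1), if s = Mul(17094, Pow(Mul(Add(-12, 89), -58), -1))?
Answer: Rational(-58, 948899) ≈ -6.1124e-5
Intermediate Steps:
Function('v')(g, j) = Rational(47, 2) (Function('v')(g, j) = Mul(Rational(1, 6), 141) = Rational(47, 2))
V = Rational(-32713, 2) (V = Add(Add(-33095, Rational(47, 2)), 16715) = Add(Rational(-66143, 2), 16715) = Rational(-32713, 2) ≈ -16357.)
s = Rational(-111, 29) (s = Mul(17094, Pow(Mul(77, -58), -1)) = Mul(17094, Pow(-4466, -1)) = Mul(17094, Rational(-1, 4466)) = Rational(-111, 29) ≈ -3.8276)
Pow(Add(s, V), -1) = Pow(Add(Rational(-111, 29), Rational(-32713, 2)), -1) = Pow(Rational(-948899, 58), -1) = Rational(-58, 948899)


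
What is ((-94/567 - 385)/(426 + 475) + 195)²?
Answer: 9880494389256976/260985091689 ≈ 37858.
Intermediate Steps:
((-94/567 - 385)/(426 + 475) + 195)² = ((-94*1/567 - 385)/901 + 195)² = ((-94/567 - 385)*(1/901) + 195)² = (-218389/567*1/901 + 195)² = (-218389/510867 + 195)² = (99400676/510867)² = 9880494389256976/260985091689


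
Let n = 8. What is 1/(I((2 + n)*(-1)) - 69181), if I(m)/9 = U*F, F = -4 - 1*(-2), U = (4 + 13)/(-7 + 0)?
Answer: -7/483961 ≈ -1.4464e-5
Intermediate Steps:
U = -17/7 (U = 17/(-7) = 17*(-1/7) = -17/7 ≈ -2.4286)
F = -2 (F = -4 + 2 = -2)
I(m) = 306/7 (I(m) = 9*(-17/7*(-2)) = 9*(34/7) = 306/7)
1/(I((2 + n)*(-1)) - 69181) = 1/(306/7 - 69181) = 1/(-483961/7) = -7/483961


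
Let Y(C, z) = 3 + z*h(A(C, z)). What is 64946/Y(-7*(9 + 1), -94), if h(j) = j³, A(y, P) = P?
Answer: 9278/11153557 ≈ 0.00083184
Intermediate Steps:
Y(C, z) = 3 + z⁴ (Y(C, z) = 3 + z*z³ = 3 + z⁴)
64946/Y(-7*(9 + 1), -94) = 64946/(3 + (-94)⁴) = 64946/(3 + 78074896) = 64946/78074899 = 64946*(1/78074899) = 9278/11153557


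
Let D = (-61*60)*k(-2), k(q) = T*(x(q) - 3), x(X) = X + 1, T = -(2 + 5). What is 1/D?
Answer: -1/102480 ≈ -9.7580e-6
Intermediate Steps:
T = -7 (T = -1*7 = -7)
x(X) = 1 + X
k(q) = 14 - 7*q (k(q) = -7*((1 + q) - 3) = -7*(-2 + q) = 14 - 7*q)
D = -102480 (D = (-61*60)*(14 - 7*(-2)) = -3660*(14 + 14) = -3660*28 = -102480)
1/D = 1/(-102480) = -1/102480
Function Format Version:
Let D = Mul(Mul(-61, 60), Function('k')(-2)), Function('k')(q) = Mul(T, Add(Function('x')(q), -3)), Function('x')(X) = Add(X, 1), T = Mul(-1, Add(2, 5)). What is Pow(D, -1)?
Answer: Rational(-1, 102480) ≈ -9.7580e-6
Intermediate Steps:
T = -7 (T = Mul(-1, 7) = -7)
Function('x')(X) = Add(1, X)
Function('k')(q) = Add(14, Mul(-7, q)) (Function('k')(q) = Mul(-7, Add(Add(1, q), -3)) = Mul(-7, Add(-2, q)) = Add(14, Mul(-7, q)))
D = -102480 (D = Mul(Mul(-61, 60), Add(14, Mul(-7, -2))) = Mul(-3660, Add(14, 14)) = Mul(-3660, 28) = -102480)
Pow(D, -1) = Pow(-102480, -1) = Rational(-1, 102480)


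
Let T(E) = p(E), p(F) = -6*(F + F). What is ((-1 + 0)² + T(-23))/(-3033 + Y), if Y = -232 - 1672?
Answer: -277/4937 ≈ -0.056107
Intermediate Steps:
p(F) = -12*F
T(E) = -12*E
Y = -1904
((-1 + 0)² + T(-23))/(-3033 + Y) = ((-1 + 0)² - 12*(-23))/(-3033 - 1904) = ((-1)² + 276)/(-4937) = (1 + 276)*(-1/4937) = 277*(-1/4937) = -277/4937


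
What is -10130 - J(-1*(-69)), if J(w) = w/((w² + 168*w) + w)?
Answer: -2410941/238 ≈ -10130.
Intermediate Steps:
J(w) = w/(w² + 169*w)
-10130 - J(-1*(-69)) = -10130 - 1/(169 - 1*(-69)) = -10130 - 1/(169 + 69) = -10130 - 1/238 = -2410941/238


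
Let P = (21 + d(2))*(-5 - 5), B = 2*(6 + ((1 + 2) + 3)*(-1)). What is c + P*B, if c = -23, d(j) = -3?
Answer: -23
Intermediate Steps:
B = 0 (B = 2*(6 + (3 + 3)*(-1)) = 2*(6 + 6*(-1)) = 2*(6 - 6) = 2*0 = 0)
P = -180 (P = (21 - 3)*(-5 - 5) = 18*(-10) = -180)
c + P*B = -23 - 180*0 = -23 + 0 = -23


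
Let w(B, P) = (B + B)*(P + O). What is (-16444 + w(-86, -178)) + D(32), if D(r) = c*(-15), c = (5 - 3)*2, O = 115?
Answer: -5668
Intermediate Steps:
c = 4 (c = 2*2 = 4)
w(B, P) = 2*B*(115 + P) (w(B, P) = (B + B)*(P + 115) = (2*B)*(115 + P) = 2*B*(115 + P))
D(r) = -60 (D(r) = 4*(-15) = -60)
(-16444 + w(-86, -178)) + D(32) = (-16444 + 2*(-86)*(115 - 178)) - 60 = (-16444 + 2*(-86)*(-63)) - 60 = (-16444 + 10836) - 60 = -5608 - 60 = -5668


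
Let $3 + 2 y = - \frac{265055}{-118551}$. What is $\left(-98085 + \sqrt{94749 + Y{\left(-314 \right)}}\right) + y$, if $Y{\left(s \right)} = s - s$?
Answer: $- \frac{11628120134}{118551} + \sqrt{94749} \approx -97778.0$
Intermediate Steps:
$Y{\left(s \right)} = 0$
$y = - \frac{45299}{118551}$ ($y = - \frac{3}{2} + \frac{\left(-265055\right) \frac{1}{-118551}}{2} = - \frac{3}{2} + \frac{\left(-265055\right) \left(- \frac{1}{118551}\right)}{2} = - \frac{3}{2} + \frac{1}{2} \cdot \frac{265055}{118551} = - \frac{3}{2} + \frac{265055}{237102} = - \frac{45299}{118551} \approx -0.38211$)
$\left(-98085 + \sqrt{94749 + Y{\left(-314 \right)}}\right) + y = \left(-98085 + \sqrt{94749 + 0}\right) - \frac{45299}{118551} = \left(-98085 + \sqrt{94749}\right) - \frac{45299}{118551} = - \frac{11628120134}{118551} + \sqrt{94749}$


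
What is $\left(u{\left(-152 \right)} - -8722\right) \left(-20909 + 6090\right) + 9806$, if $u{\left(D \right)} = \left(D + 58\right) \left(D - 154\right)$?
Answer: $-555495228$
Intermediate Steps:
$u{\left(D \right)} = \left(-154 + D\right) \left(58 + D\right)$ ($u{\left(D \right)} = \left(58 + D\right) \left(-154 + D\right) = \left(-154 + D\right) \left(58 + D\right)$)
$\left(u{\left(-152 \right)} - -8722\right) \left(-20909 + 6090\right) + 9806 = \left(\left(-8932 + \left(-152\right)^{2} - -14592\right) - -8722\right) \left(-20909 + 6090\right) + 9806 = \left(\left(-8932 + 23104 + 14592\right) + 8722\right) \left(-14819\right) + 9806 = \left(28764 + 8722\right) \left(-14819\right) + 9806 = 37486 \left(-14819\right) + 9806 = -555505034 + 9806 = -555495228$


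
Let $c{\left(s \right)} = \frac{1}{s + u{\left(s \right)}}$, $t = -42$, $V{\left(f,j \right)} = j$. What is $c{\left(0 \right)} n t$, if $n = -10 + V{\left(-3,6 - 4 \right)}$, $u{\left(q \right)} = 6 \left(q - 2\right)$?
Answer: $-28$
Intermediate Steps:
$u{\left(q \right)} = -12 + 6 q$ ($u{\left(q \right)} = 6 \left(-2 + q\right) = -12 + 6 q$)
$c{\left(s \right)} = \frac{1}{-12 + 7 s}$ ($c{\left(s \right)} = \frac{1}{s + \left(-12 + 6 s\right)} = \frac{1}{-12 + 7 s}$)
$n = -8$ ($n = -10 + \left(6 - 4\right) = -10 + 2 = -8$)
$c{\left(0 \right)} n t = \frac{1}{-12 + 7 \cdot 0} \left(-8\right) \left(-42\right) = \frac{1}{-12 + 0} \left(-8\right) \left(-42\right) = \frac{1}{-12} \left(-8\right) \left(-42\right) = \left(- \frac{1}{12}\right) \left(-8\right) \left(-42\right) = \frac{2}{3} \left(-42\right) = -28$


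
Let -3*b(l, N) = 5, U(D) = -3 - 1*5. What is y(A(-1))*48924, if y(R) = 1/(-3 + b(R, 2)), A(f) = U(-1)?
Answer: -73386/7 ≈ -10484.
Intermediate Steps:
U(D) = -8 (U(D) = -3 - 5 = -8)
A(f) = -8
b(l, N) = -5/3 (b(l, N) = -⅓*5 = -5/3)
y(R) = -3/14 (y(R) = 1/(-3 - 5/3) = 1/(-14/3) = -3/14)
y(A(-1))*48924 = -3/14*48924 = -73386/7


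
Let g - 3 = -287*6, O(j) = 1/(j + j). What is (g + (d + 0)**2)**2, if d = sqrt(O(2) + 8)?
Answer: 46826649/16 ≈ 2.9267e+6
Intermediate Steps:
O(j) = 1/(2*j)
d = sqrt(33)/2 (d = sqrt((1/2)/2 + 8) = sqrt((1/2)*(1/2) + 8) = sqrt(1/4 + 8) = sqrt(33/4) = sqrt(33)/2 ≈ 2.8723)
g = -1719 (g = 3 - 287*6 = 3 - 1722 = -1719)
(g + (d + 0)**2)**2 = (-1719 + (sqrt(33)/2 + 0)**2)**2 = (-1719 + (sqrt(33)/2)**2)**2 = (-1719 + 33/4)**2 = (-6843/4)**2 = 46826649/16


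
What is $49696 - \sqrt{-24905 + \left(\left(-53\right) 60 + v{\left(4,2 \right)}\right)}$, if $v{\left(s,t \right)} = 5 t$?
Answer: $49696 - 5 i \sqrt{1123} \approx 49696.0 - 167.56 i$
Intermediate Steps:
$49696 - \sqrt{-24905 + \left(\left(-53\right) 60 + v{\left(4,2 \right)}\right)} = 49696 - \sqrt{-24905 + \left(\left(-53\right) 60 + 5 \cdot 2\right)} = 49696 - \sqrt{-24905 + \left(-3180 + 10\right)} = 49696 - \sqrt{-24905 - 3170} = 49696 - \sqrt{-28075} = 49696 - 5 i \sqrt{1123}$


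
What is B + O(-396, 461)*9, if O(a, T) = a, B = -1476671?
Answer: -1480235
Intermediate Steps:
B + O(-396, 461)*9 = -1476671 - 396*9 = -1476671 - 3564 = -1480235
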